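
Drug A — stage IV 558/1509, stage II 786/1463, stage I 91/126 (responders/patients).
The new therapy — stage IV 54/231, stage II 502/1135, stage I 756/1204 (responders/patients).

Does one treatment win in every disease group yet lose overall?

Yes

Stage IV: Drug A 558/1509 = 37.0%, the new therapy 54/231 = 23.4% → Drug A
Stage II: Drug A 786/1463 = 53.7%, the new therapy 502/1135 = 44.2% → Drug A
Stage I: Drug A 91/126 = 72.2%, the new therapy 756/1204 = 62.8% → Drug A
Overall: Drug A 1435/3098 = 46.3%, the new therapy 1312/2570 = 51.1% → the new therapy
Drug A wins each disease group but the new therapy wins overall — the comparison reverses. Drug A's patients skew toward stage IV, which has a lower base rate.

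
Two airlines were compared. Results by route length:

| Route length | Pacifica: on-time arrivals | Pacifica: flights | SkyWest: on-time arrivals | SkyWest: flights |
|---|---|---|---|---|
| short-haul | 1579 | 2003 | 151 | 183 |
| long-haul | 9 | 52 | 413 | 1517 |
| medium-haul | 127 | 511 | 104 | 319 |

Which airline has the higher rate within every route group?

SkyWest

Short-haul: Pacifica 1579/2003 = 78.8%, SkyWest 151/183 = 82.5% → SkyWest
Long-haul: Pacifica 9/52 = 17.3%, SkyWest 413/1517 = 27.2% → SkyWest
Medium-haul: Pacifica 127/511 = 24.9%, SkyWest 104/319 = 32.6% → SkyWest
SkyWest has the higher rate in all 3 groups.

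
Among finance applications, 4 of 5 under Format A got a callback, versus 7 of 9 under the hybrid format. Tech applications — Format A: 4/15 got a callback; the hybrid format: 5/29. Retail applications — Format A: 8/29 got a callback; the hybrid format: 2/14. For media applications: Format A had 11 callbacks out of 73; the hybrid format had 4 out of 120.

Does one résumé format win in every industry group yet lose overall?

Finance: Format A 4/5 = 80.0%, the hybrid format 7/9 = 77.8% → Format A
Tech: Format A 4/15 = 26.7%, the hybrid format 5/29 = 17.2% → Format A
Retail: Format A 8/29 = 27.6%, the hybrid format 2/14 = 14.3% → Format A
Media: Format A 11/73 = 15.1%, the hybrid format 4/120 = 3.3% → Format A
Overall: Format A 27/122 = 22.1%, the hybrid format 18/172 = 10.5% → Format A
Format A wins overall and in every industry group — no reversal.

No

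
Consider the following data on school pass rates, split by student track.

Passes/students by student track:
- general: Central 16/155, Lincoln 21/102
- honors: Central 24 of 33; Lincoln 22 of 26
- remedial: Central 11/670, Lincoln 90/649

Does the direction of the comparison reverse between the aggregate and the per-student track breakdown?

General: Central 16/155 = 10.3%, Lincoln 21/102 = 20.6% → Lincoln
Honors: Central 24/33 = 72.7%, Lincoln 22/26 = 84.6% → Lincoln
Remedial: Central 11/670 = 1.6%, Lincoln 90/649 = 13.9% → Lincoln
Overall: Central 51/858 = 5.9%, Lincoln 133/777 = 17.1% → Lincoln
Lincoln wins overall and in every student group — no reversal.

No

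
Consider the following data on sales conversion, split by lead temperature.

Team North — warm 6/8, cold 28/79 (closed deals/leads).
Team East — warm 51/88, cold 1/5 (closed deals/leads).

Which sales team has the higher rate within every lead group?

Warm: Team North 6/8 = 75.0%, Team East 51/88 = 58.0% → Team North
Cold: Team North 28/79 = 35.4%, Team East 1/5 = 20.0% → Team North
Team North has the higher rate in both groups.

Team North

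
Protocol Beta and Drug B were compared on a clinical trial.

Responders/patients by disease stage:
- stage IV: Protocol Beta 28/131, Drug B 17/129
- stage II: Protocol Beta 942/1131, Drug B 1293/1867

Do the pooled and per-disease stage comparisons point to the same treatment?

Stage IV: Protocol Beta 28/131 = 21.4%, Drug B 17/129 = 13.2% → Protocol Beta
Stage II: Protocol Beta 942/1131 = 83.3%, Drug B 1293/1867 = 69.3% → Protocol Beta
Overall: Protocol Beta 970/1262 = 76.9%, Drug B 1310/1996 = 65.6% → Protocol Beta
Protocol Beta wins overall and in every disease group — no reversal.

Yes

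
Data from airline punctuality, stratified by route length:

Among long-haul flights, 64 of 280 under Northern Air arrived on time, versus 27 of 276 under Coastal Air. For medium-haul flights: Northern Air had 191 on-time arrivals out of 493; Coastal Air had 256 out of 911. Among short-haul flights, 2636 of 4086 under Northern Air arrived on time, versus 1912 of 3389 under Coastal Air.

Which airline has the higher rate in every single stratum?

Long-haul: Northern Air 64/280 = 22.9%, Coastal Air 27/276 = 9.8% → Northern Air
Medium-haul: Northern Air 191/493 = 38.7%, Coastal Air 256/911 = 28.1% → Northern Air
Short-haul: Northern Air 2636/4086 = 64.5%, Coastal Air 1912/3389 = 56.4% → Northern Air
Northern Air has the higher rate in all 3 groups.

Northern Air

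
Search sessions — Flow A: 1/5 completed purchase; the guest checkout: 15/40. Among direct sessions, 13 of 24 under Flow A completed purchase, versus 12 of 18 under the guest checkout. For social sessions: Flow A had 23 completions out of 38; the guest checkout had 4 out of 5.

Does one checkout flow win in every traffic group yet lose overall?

Search: Flow A 1/5 = 20.0%, the guest checkout 15/40 = 37.5% → the guest checkout
Direct: Flow A 13/24 = 54.2%, the guest checkout 12/18 = 66.7% → the guest checkout
Social: Flow A 23/38 = 60.5%, the guest checkout 4/5 = 80.0% → the guest checkout
Overall: Flow A 37/67 = 55.2%, the guest checkout 31/63 = 49.2% → Flow A
The guest checkout wins each traffic group but Flow A wins overall — the comparison reverses. The guest checkout's sessions skew toward search, which has a lower base rate.

Yes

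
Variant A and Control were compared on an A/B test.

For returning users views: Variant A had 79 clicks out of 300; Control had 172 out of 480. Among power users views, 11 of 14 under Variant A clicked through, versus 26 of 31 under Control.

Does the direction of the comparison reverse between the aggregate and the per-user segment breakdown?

Returning users: Variant A 79/300 = 26.3%, Control 172/480 = 35.8% → Control
Power users: Variant A 11/14 = 78.6%, Control 26/31 = 83.9% → Control
Overall: Variant A 90/314 = 28.7%, Control 198/511 = 38.7% → Control
Control wins overall and in every user group — no reversal.

No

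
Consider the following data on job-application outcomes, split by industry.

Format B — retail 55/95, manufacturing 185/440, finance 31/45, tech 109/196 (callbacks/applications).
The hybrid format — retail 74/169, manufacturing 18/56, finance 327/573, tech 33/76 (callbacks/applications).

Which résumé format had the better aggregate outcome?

the hybrid format

Retail: Format B 55/95 = 57.9%, the hybrid format 74/169 = 43.8% → Format B
Manufacturing: Format B 185/440 = 42.0%, the hybrid format 18/56 = 32.1% → Format B
Finance: Format B 31/45 = 68.9%, the hybrid format 327/573 = 57.1% → Format B
Tech: Format B 109/196 = 55.6%, the hybrid format 33/76 = 43.4% → Format B
Overall: Format B 380/776 = 49.0%, the hybrid format 452/874 = 51.7% → the hybrid format
(Format B wins every industry group but the hybrid format wins overall — Format B's applications skew toward the low-rate manufacturing group.)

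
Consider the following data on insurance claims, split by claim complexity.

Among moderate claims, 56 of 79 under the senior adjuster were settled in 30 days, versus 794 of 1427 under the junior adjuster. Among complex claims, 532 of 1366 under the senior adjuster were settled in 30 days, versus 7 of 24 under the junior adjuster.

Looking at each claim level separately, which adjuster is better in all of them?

Moderate: the senior adjuster 56/79 = 70.9%, the junior adjuster 794/1427 = 55.6% → the senior adjuster
Complex: the senior adjuster 532/1366 = 38.9%, the junior adjuster 7/24 = 29.2% → the senior adjuster
The senior adjuster has the higher rate in both groups.

the senior adjuster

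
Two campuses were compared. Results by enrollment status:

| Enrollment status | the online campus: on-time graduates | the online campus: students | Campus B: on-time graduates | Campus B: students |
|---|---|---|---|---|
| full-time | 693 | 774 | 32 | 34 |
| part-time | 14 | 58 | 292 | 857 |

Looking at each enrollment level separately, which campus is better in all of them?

Campus B

Full-time: the online campus 693/774 = 89.5%, Campus B 32/34 = 94.1% → Campus B
Part-time: the online campus 14/58 = 24.1%, Campus B 292/857 = 34.1% → Campus B
Campus B has the higher rate in both groups.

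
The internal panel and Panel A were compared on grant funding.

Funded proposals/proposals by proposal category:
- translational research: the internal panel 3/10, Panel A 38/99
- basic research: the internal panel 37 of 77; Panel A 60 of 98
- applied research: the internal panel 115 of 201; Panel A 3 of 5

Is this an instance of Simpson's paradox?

Translational research: the internal panel 3/10 = 30.0%, Panel A 38/99 = 38.4% → Panel A
Basic research: the internal panel 37/77 = 48.1%, Panel A 60/98 = 61.2% → Panel A
Applied research: the internal panel 115/201 = 57.2%, Panel A 3/5 = 60.0% → Panel A
Overall: the internal panel 155/288 = 53.8%, Panel A 101/202 = 50.0% → the internal panel
Panel A wins each proposal group but the internal panel wins overall — the comparison reverses. Panel A's proposals skew toward translational research, which has a lower base rate.

Yes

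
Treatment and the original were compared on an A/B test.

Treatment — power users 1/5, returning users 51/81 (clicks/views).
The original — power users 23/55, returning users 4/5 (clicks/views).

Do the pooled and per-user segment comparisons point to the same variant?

No

Power users: Treatment 1/5 = 20.0%, the original 23/55 = 41.8% → the original
Returning users: Treatment 51/81 = 63.0%, the original 4/5 = 80.0% → the original
Overall: Treatment 52/86 = 60.5%, the original 27/60 = 45.0% → Treatment
The original wins each user group but Treatment wins overall — the comparison reverses. The original's views skew toward power users, which has a lower base rate.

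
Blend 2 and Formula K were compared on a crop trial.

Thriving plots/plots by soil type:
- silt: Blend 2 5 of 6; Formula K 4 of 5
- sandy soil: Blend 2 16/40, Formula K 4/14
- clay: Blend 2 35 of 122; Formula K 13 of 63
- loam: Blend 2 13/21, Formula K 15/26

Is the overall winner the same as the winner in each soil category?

Silt: Blend 2 5/6 = 83.3%, Formula K 4/5 = 80.0% → Blend 2
Sandy soil: Blend 2 16/40 = 40.0%, Formula K 4/14 = 28.6% → Blend 2
Clay: Blend 2 35/122 = 28.7%, Formula K 13/63 = 20.6% → Blend 2
Loam: Blend 2 13/21 = 61.9%, Formula K 15/26 = 57.7% → Blend 2
Overall: Blend 2 69/189 = 36.5%, Formula K 36/108 = 33.3% → Blend 2
Blend 2 wins overall and in every soil group — no reversal.

Yes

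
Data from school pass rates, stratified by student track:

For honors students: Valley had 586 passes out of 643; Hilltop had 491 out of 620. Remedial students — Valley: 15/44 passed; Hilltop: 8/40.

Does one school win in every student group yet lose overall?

Honors: Valley 586/643 = 91.1%, Hilltop 491/620 = 79.2% → Valley
Remedial: Valley 15/44 = 34.1%, Hilltop 8/40 = 20.0% → Valley
Overall: Valley 601/687 = 87.5%, Hilltop 499/660 = 75.6% → Valley
Valley wins overall and in every student group — no reversal.

No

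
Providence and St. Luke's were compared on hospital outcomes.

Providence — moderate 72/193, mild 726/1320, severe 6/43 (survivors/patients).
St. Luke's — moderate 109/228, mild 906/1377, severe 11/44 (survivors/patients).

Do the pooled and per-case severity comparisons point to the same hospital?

Yes

Moderate: Providence 72/193 = 37.3%, St. Luke's 109/228 = 47.8% → St. Luke's
Mild: Providence 726/1320 = 55.0%, St. Luke's 906/1377 = 65.8% → St. Luke's
Severe: Providence 6/43 = 14.0%, St. Luke's 11/44 = 25.0% → St. Luke's
Overall: Providence 804/1556 = 51.7%, St. Luke's 1026/1649 = 62.2% → St. Luke's
St. Luke's wins overall and in every case group — no reversal.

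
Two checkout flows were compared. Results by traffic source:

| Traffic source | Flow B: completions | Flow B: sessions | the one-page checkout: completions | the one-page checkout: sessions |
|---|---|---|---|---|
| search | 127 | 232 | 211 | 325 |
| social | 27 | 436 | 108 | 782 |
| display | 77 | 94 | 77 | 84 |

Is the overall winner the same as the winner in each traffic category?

Search: Flow B 127/232 = 54.7%, the one-page checkout 211/325 = 64.9% → the one-page checkout
Social: Flow B 27/436 = 6.2%, the one-page checkout 108/782 = 13.8% → the one-page checkout
Display: Flow B 77/94 = 81.9%, the one-page checkout 77/84 = 91.7% → the one-page checkout
Overall: Flow B 231/762 = 30.3%, the one-page checkout 396/1191 = 33.2% → the one-page checkout
The one-page checkout wins overall and in every traffic group — no reversal.

Yes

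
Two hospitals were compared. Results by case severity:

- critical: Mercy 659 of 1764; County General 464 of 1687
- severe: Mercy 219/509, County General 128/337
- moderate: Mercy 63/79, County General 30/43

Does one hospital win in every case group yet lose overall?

Critical: Mercy 659/1764 = 37.4%, County General 464/1687 = 27.5% → Mercy
Severe: Mercy 219/509 = 43.0%, County General 128/337 = 38.0% → Mercy
Moderate: Mercy 63/79 = 79.7%, County General 30/43 = 69.8% → Mercy
Overall: Mercy 941/2352 = 40.0%, County General 622/2067 = 30.1% → Mercy
Mercy wins overall and in every case group — no reversal.

No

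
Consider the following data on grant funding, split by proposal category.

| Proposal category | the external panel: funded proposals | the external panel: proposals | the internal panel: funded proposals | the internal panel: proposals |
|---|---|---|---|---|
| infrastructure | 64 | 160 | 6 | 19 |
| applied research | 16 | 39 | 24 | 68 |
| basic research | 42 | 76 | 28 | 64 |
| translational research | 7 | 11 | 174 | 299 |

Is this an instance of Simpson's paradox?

Infrastructure: the external panel 64/160 = 40.0%, the internal panel 6/19 = 31.6% → the external panel
Applied research: the external panel 16/39 = 41.0%, the internal panel 24/68 = 35.3% → the external panel
Basic research: the external panel 42/76 = 55.3%, the internal panel 28/64 = 43.8% → the external panel
Translational research: the external panel 7/11 = 63.6%, the internal panel 174/299 = 58.2% → the external panel
Overall: the external panel 129/286 = 45.1%, the internal panel 232/450 = 51.6% → the internal panel
The external panel wins each proposal group but the internal panel wins overall — the comparison reverses. The external panel's proposals skew toward infrastructure, which has a lower base rate.

Yes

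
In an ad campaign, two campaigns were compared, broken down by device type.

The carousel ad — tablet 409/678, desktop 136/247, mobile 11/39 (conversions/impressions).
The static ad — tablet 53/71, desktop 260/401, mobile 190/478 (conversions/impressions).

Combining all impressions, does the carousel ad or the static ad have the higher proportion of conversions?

the carousel ad

Tablet: the carousel ad 409/678 = 60.3%, the static ad 53/71 = 74.6% → the static ad
Desktop: the carousel ad 136/247 = 55.1%, the static ad 260/401 = 64.8% → the static ad
Mobile: the carousel ad 11/39 = 28.2%, the static ad 190/478 = 39.7% → the static ad
Overall: the carousel ad 556/964 = 57.7%, the static ad 503/950 = 52.9% → the carousel ad
(The static ad wins every device group but the carousel ad wins overall — the static ad's impressions skew toward the low-rate mobile group.)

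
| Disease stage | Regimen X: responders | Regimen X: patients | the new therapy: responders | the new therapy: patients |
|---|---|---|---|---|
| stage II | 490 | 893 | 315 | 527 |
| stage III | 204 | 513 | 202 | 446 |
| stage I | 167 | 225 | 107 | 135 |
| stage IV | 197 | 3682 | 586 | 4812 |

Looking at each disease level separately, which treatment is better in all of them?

Stage II: Regimen X 490/893 = 54.9%, the new therapy 315/527 = 59.8% → the new therapy
Stage III: Regimen X 204/513 = 39.8%, the new therapy 202/446 = 45.3% → the new therapy
Stage I: Regimen X 167/225 = 74.2%, the new therapy 107/135 = 79.3% → the new therapy
Stage IV: Regimen X 197/3682 = 5.4%, the new therapy 586/4812 = 12.2% → the new therapy
The new therapy has the higher rate in all 4 groups.

the new therapy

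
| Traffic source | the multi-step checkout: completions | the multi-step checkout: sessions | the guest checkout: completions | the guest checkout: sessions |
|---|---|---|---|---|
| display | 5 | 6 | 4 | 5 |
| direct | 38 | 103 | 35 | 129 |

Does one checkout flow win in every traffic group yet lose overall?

Display: the multi-step checkout 5/6 = 83.3%, the guest checkout 4/5 = 80.0% → the multi-step checkout
Direct: the multi-step checkout 38/103 = 36.9%, the guest checkout 35/129 = 27.1% → the multi-step checkout
Overall: the multi-step checkout 43/109 = 39.4%, the guest checkout 39/134 = 29.1% → the multi-step checkout
The multi-step checkout wins overall and in every traffic group — no reversal.

No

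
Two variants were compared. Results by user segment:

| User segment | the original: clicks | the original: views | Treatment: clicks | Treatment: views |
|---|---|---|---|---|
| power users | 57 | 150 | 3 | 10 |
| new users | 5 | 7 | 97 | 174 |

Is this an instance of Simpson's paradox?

Yes

Power users: the original 57/150 = 38.0%, Treatment 3/10 = 30.0% → the original
New users: the original 5/7 = 71.4%, Treatment 97/174 = 55.7% → the original
Overall: the original 62/157 = 39.5%, Treatment 100/184 = 54.3% → Treatment
The original wins each user group but Treatment wins overall — the comparison reverses. The original's views skew toward power users, which has a lower base rate.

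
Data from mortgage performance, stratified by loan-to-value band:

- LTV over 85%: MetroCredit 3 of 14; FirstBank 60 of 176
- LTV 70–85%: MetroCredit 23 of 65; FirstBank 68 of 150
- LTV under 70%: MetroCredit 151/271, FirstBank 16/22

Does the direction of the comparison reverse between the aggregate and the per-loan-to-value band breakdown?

Yes

LTV over 85%: MetroCredit 3/14 = 21.4%, FirstBank 60/176 = 34.1% → FirstBank
LTV 70–85%: MetroCredit 23/65 = 35.4%, FirstBank 68/150 = 45.3% → FirstBank
LTV under 70%: MetroCredit 151/271 = 55.7%, FirstBank 16/22 = 72.7% → FirstBank
Overall: MetroCredit 177/350 = 50.6%, FirstBank 144/348 = 41.4% → MetroCredit
FirstBank wins each loan-to-value group but MetroCredit wins overall — the comparison reverses. FirstBank's loans skew toward LTV over 85%, which has a lower base rate.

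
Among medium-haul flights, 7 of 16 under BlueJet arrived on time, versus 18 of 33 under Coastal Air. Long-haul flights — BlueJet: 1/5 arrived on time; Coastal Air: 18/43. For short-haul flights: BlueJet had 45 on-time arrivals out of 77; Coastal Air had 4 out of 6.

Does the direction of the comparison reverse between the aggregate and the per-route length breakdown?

Yes

Medium-haul: BlueJet 7/16 = 43.8%, Coastal Air 18/33 = 54.5% → Coastal Air
Long-haul: BlueJet 1/5 = 20.0%, Coastal Air 18/43 = 41.9% → Coastal Air
Short-haul: BlueJet 45/77 = 58.4%, Coastal Air 4/6 = 66.7% → Coastal Air
Overall: BlueJet 53/98 = 54.1%, Coastal Air 40/82 = 48.8% → BlueJet
Coastal Air wins each route group but BlueJet wins overall — the comparison reverses. Coastal Air's flights skew toward long-haul, which has a lower base rate.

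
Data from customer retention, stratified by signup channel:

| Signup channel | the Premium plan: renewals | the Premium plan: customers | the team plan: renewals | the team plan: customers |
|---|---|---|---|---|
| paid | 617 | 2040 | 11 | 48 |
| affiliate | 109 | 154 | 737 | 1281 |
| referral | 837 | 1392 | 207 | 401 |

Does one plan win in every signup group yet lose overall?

Yes

Paid: the Premium plan 617/2040 = 30.2%, the team plan 11/48 = 22.9% → the Premium plan
Affiliate: the Premium plan 109/154 = 70.8%, the team plan 737/1281 = 57.5% → the Premium plan
Referral: the Premium plan 837/1392 = 60.1%, the team plan 207/401 = 51.6% → the Premium plan
Overall: the Premium plan 1563/3586 = 43.6%, the team plan 955/1730 = 55.2% → the team plan
The Premium plan wins each signup group but the team plan wins overall — the comparison reverses. The Premium plan's customers skew toward paid, which has a lower base rate.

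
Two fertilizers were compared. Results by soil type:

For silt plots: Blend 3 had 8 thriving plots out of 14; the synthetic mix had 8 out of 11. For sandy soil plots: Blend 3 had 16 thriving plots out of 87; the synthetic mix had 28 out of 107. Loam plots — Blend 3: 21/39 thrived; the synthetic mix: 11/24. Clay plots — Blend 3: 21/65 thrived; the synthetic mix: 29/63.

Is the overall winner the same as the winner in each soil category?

No

Silt: Blend 3 8/14 = 57.1%, the synthetic mix 8/11 = 72.7% → the synthetic mix
Sandy soil: Blend 3 16/87 = 18.4%, the synthetic mix 28/107 = 26.2% → the synthetic mix
Loam: Blend 3 21/39 = 53.8%, the synthetic mix 11/24 = 45.8% → Blend 3
Clay: Blend 3 21/65 = 32.3%, the synthetic mix 29/63 = 46.0% → the synthetic mix
Overall: Blend 3 66/205 = 32.2%, the synthetic mix 76/205 = 37.1% → the synthetic mix
Neither sweeps: Blend 3 wins 1 of 4 groups, the synthetic mix wins 3. The synthetic mix wins overall but not every group — no Simpson reversal.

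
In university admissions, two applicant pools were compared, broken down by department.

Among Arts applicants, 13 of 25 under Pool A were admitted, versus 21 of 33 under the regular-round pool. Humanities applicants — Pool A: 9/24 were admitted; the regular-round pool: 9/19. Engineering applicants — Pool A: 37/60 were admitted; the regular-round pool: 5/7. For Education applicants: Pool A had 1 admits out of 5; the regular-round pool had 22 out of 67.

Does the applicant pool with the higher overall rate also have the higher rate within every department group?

Arts: Pool A 13/25 = 52.0%, the regular-round pool 21/33 = 63.6% → the regular-round pool
Humanities: Pool A 9/24 = 37.5%, the regular-round pool 9/19 = 47.4% → the regular-round pool
Engineering: Pool A 37/60 = 61.7%, the regular-round pool 5/7 = 71.4% → the regular-round pool
Education: Pool A 1/5 = 20.0%, the regular-round pool 22/67 = 32.8% → the regular-round pool
Overall: Pool A 60/114 = 52.6%, the regular-round pool 57/126 = 45.2% → Pool A
The regular-round pool wins each department group but Pool A wins overall — the comparison reverses. The regular-round pool's applicants skew toward Education, which has a lower base rate.

No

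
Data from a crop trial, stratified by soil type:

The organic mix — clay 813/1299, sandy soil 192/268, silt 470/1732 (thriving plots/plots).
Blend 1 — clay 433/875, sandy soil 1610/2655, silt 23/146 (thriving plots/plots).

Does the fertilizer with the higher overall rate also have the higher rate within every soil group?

No

Clay: the organic mix 813/1299 = 62.6%, Blend 1 433/875 = 49.5% → the organic mix
Sandy soil: the organic mix 192/268 = 71.6%, Blend 1 1610/2655 = 60.6% → the organic mix
Silt: the organic mix 470/1732 = 27.1%, Blend 1 23/146 = 15.8% → the organic mix
Overall: the organic mix 1475/3299 = 44.7%, Blend 1 2066/3676 = 56.2% → Blend 1
The organic mix wins each soil group but Blend 1 wins overall — the comparison reverses. The organic mix's plots skew toward silt, which has a lower base rate.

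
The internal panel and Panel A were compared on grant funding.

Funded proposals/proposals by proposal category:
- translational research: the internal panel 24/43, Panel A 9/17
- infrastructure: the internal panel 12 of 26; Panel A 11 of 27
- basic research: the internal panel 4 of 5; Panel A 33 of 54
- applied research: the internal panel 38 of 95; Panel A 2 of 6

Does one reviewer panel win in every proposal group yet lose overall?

Translational research: the internal panel 24/43 = 55.8%, Panel A 9/17 = 52.9% → the internal panel
Infrastructure: the internal panel 12/26 = 46.2%, Panel A 11/27 = 40.7% → the internal panel
Basic research: the internal panel 4/5 = 80.0%, Panel A 33/54 = 61.1% → the internal panel
Applied research: the internal panel 38/95 = 40.0%, Panel A 2/6 = 33.3% → the internal panel
Overall: the internal panel 78/169 = 46.2%, Panel A 55/104 = 52.9% → Panel A
The internal panel wins each proposal group but Panel A wins overall — the comparison reverses. The internal panel's proposals skew toward applied research, which has a lower base rate.

Yes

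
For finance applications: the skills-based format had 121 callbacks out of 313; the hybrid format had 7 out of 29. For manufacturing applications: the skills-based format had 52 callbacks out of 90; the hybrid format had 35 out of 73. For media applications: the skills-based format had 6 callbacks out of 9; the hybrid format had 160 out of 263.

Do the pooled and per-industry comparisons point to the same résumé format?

No

Finance: the skills-based format 121/313 = 38.7%, the hybrid format 7/29 = 24.1% → the skills-based format
Manufacturing: the skills-based format 52/90 = 57.8%, the hybrid format 35/73 = 47.9% → the skills-based format
Media: the skills-based format 6/9 = 66.7%, the hybrid format 160/263 = 60.8% → the skills-based format
Overall: the skills-based format 179/412 = 43.4%, the hybrid format 202/365 = 55.3% → the hybrid format
The skills-based format wins each industry group but the hybrid format wins overall — the comparison reverses. The skills-based format's applications skew toward finance, which has a lower base rate.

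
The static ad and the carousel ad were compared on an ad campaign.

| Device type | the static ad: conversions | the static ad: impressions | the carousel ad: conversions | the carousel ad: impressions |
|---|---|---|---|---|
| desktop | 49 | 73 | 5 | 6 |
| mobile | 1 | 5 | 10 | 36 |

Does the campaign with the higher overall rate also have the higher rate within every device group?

No

Desktop: the static ad 49/73 = 67.1%, the carousel ad 5/6 = 83.3% → the carousel ad
Mobile: the static ad 1/5 = 20.0%, the carousel ad 10/36 = 27.8% → the carousel ad
Overall: the static ad 50/78 = 64.1%, the carousel ad 15/42 = 35.7% → the static ad
The carousel ad wins each device group but the static ad wins overall — the comparison reverses. The carousel ad's impressions skew toward mobile, which has a lower base rate.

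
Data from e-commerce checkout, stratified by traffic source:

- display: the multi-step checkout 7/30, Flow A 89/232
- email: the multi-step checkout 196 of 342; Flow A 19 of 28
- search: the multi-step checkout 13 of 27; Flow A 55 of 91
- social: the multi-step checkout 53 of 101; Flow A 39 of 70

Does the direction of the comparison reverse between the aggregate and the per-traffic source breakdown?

Display: the multi-step checkout 7/30 = 23.3%, Flow A 89/232 = 38.4% → Flow A
Email: the multi-step checkout 196/342 = 57.3%, Flow A 19/28 = 67.9% → Flow A
Search: the multi-step checkout 13/27 = 48.1%, Flow A 55/91 = 60.4% → Flow A
Social: the multi-step checkout 53/101 = 52.5%, Flow A 39/70 = 55.7% → Flow A
Overall: the multi-step checkout 269/500 = 53.8%, Flow A 202/421 = 48.0% → the multi-step checkout
Flow A wins each traffic group but the multi-step checkout wins overall — the comparison reverses. Flow A's sessions skew toward display, which has a lower base rate.

Yes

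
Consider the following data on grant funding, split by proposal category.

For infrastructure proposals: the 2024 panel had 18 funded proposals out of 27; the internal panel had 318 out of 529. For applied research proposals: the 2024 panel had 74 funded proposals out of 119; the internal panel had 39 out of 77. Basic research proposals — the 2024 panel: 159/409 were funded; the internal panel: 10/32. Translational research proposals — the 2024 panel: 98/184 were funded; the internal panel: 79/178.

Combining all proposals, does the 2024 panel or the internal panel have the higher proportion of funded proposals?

the internal panel

Infrastructure: the 2024 panel 18/27 = 66.7%, the internal panel 318/529 = 60.1% → the 2024 panel
Applied research: the 2024 panel 74/119 = 62.2%, the internal panel 39/77 = 50.6% → the 2024 panel
Basic research: the 2024 panel 159/409 = 38.9%, the internal panel 10/32 = 31.2% → the 2024 panel
Translational research: the 2024 panel 98/184 = 53.3%, the internal panel 79/178 = 44.4% → the 2024 panel
Overall: the 2024 panel 349/739 = 47.2%, the internal panel 446/816 = 54.7% → the internal panel
(The 2024 panel wins every proposal group but the internal panel wins overall — the 2024 panel's proposals skew toward the low-rate basic research group.)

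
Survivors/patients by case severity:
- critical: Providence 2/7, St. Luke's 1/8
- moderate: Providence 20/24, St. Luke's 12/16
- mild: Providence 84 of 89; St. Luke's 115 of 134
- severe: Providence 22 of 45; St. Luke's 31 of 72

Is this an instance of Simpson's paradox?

Critical: Providence 2/7 = 28.6%, St. Luke's 1/8 = 12.5% → Providence
Moderate: Providence 20/24 = 83.3%, St. Luke's 12/16 = 75.0% → Providence
Mild: Providence 84/89 = 94.4%, St. Luke's 115/134 = 85.8% → Providence
Severe: Providence 22/45 = 48.9%, St. Luke's 31/72 = 43.1% → Providence
Overall: Providence 128/165 = 77.6%, St. Luke's 159/230 = 69.1% → Providence
Providence wins overall and in every case group — no reversal.

No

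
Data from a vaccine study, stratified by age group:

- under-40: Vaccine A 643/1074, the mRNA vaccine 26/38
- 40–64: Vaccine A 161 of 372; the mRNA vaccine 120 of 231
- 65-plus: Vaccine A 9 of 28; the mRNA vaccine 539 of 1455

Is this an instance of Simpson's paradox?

Yes

Under-40: Vaccine A 643/1074 = 59.9%, the mRNA vaccine 26/38 = 68.4% → the mRNA vaccine
40–64: Vaccine A 161/372 = 43.3%, the mRNA vaccine 120/231 = 51.9% → the mRNA vaccine
65-plus: Vaccine A 9/28 = 32.1%, the mRNA vaccine 539/1455 = 37.0% → the mRNA vaccine
Overall: Vaccine A 813/1474 = 55.2%, the mRNA vaccine 685/1724 = 39.7% → Vaccine A
The mRNA vaccine wins each age group but Vaccine A wins overall — the comparison reverses. The mRNA vaccine's recipients skew toward 65-plus, which has a lower base rate.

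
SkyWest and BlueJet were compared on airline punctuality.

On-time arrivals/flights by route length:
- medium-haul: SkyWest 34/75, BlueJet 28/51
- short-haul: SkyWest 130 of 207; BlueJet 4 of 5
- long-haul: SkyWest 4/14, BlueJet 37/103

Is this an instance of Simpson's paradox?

Medium-haul: SkyWest 34/75 = 45.3%, BlueJet 28/51 = 54.9% → BlueJet
Short-haul: SkyWest 130/207 = 62.8%, BlueJet 4/5 = 80.0% → BlueJet
Long-haul: SkyWest 4/14 = 28.6%, BlueJet 37/103 = 35.9% → BlueJet
Overall: SkyWest 168/296 = 56.8%, BlueJet 69/159 = 43.4% → SkyWest
BlueJet wins each route group but SkyWest wins overall — the comparison reverses. BlueJet's flights skew toward long-haul, which has a lower base rate.

Yes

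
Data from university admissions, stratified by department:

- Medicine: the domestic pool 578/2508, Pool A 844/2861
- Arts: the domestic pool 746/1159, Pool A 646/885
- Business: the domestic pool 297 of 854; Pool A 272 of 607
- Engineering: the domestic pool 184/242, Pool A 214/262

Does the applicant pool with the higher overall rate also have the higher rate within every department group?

Yes

Medicine: the domestic pool 578/2508 = 23.0%, Pool A 844/2861 = 29.5% → Pool A
Arts: the domestic pool 746/1159 = 64.4%, Pool A 646/885 = 73.0% → Pool A
Business: the domestic pool 297/854 = 34.8%, Pool A 272/607 = 44.8% → Pool A
Engineering: the domestic pool 184/242 = 76.0%, Pool A 214/262 = 81.7% → Pool A
Overall: the domestic pool 1805/4763 = 37.9%, Pool A 1976/4615 = 42.8% → Pool A
Pool A wins overall and in every department group — no reversal.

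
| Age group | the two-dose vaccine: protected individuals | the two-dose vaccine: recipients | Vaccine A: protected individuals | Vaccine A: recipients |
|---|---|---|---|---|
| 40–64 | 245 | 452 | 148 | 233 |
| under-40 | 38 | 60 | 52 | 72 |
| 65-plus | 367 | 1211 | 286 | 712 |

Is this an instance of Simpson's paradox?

40–64: the two-dose vaccine 245/452 = 54.2%, Vaccine A 148/233 = 63.5% → Vaccine A
Under-40: the two-dose vaccine 38/60 = 63.3%, Vaccine A 52/72 = 72.2% → Vaccine A
65-plus: the two-dose vaccine 367/1211 = 30.3%, Vaccine A 286/712 = 40.2% → Vaccine A
Overall: the two-dose vaccine 650/1723 = 37.7%, Vaccine A 486/1017 = 47.8% → Vaccine A
Vaccine A wins overall and in every age group — no reversal.

No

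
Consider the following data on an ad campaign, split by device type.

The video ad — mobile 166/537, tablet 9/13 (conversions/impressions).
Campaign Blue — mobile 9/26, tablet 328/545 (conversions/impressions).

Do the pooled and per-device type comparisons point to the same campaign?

No

Mobile: the video ad 166/537 = 30.9%, Campaign Blue 9/26 = 34.6% → Campaign Blue
Tablet: the video ad 9/13 = 69.2%, Campaign Blue 328/545 = 60.2% → the video ad
Overall: the video ad 175/550 = 31.8%, Campaign Blue 337/571 = 59.0% → Campaign Blue
Neither sweeps: the video ad wins 1 of 2 groups, Campaign Blue wins 1. Campaign Blue wins overall but not every group — no Simpson reversal.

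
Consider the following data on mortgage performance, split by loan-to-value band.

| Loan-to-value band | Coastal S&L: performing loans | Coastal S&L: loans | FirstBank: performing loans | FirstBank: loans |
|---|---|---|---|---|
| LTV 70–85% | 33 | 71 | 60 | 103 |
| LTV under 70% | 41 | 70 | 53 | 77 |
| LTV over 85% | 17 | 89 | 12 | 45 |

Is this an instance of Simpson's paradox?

No

LTV 70–85%: Coastal S&L 33/71 = 46.5%, FirstBank 60/103 = 58.3% → FirstBank
LTV under 70%: Coastal S&L 41/70 = 58.6%, FirstBank 53/77 = 68.8% → FirstBank
LTV over 85%: Coastal S&L 17/89 = 19.1%, FirstBank 12/45 = 26.7% → FirstBank
Overall: Coastal S&L 91/230 = 39.6%, FirstBank 125/225 = 55.6% → FirstBank
FirstBank wins overall and in every loan-to-value group — no reversal.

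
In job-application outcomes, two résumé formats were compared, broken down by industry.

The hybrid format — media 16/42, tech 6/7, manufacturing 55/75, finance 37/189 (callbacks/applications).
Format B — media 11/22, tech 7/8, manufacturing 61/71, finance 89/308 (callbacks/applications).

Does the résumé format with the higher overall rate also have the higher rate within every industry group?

Yes

Media: the hybrid format 16/42 = 38.1%, Format B 11/22 = 50.0% → Format B
Tech: the hybrid format 6/7 = 85.7%, Format B 7/8 = 87.5% → Format B
Manufacturing: the hybrid format 55/75 = 73.3%, Format B 61/71 = 85.9% → Format B
Finance: the hybrid format 37/189 = 19.6%, Format B 89/308 = 28.9% → Format B
Overall: the hybrid format 114/313 = 36.4%, Format B 168/409 = 41.1% → Format B
Format B wins overall and in every industry group — no reversal.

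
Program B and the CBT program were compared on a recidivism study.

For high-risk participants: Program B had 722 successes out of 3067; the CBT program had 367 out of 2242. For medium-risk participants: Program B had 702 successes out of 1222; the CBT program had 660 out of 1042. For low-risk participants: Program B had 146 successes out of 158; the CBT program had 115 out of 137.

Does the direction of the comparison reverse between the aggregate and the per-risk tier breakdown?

No

High-risk: Program B 722/3067 = 23.5%, the CBT program 367/2242 = 16.4% → Program B
Medium-risk: Program B 702/1222 = 57.4%, the CBT program 660/1042 = 63.3% → the CBT program
Low-risk: Program B 146/158 = 92.4%, the CBT program 115/137 = 83.9% → Program B
Overall: Program B 1570/4447 = 35.3%, the CBT program 1142/3421 = 33.4% → Program B
Neither sweeps: Program B wins 2 of 3 groups, the CBT program wins 1. Program B wins overall but not every group — no Simpson reversal.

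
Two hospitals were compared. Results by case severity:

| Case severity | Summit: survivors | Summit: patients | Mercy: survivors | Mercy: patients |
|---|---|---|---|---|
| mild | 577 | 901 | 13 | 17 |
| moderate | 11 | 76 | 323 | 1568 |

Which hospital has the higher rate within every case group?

Mercy

Mild: Summit 577/901 = 64.0%, Mercy 13/17 = 76.5% → Mercy
Moderate: Summit 11/76 = 14.5%, Mercy 323/1568 = 20.6% → Mercy
Mercy has the higher rate in both groups.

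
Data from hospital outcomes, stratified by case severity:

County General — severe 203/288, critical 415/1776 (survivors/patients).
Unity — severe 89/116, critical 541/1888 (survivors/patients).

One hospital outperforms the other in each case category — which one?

Severe: County General 203/288 = 70.5%, Unity 89/116 = 76.7% → Unity
Critical: County General 415/1776 = 23.4%, Unity 541/1888 = 28.7% → Unity
Unity has the higher rate in both groups.

Unity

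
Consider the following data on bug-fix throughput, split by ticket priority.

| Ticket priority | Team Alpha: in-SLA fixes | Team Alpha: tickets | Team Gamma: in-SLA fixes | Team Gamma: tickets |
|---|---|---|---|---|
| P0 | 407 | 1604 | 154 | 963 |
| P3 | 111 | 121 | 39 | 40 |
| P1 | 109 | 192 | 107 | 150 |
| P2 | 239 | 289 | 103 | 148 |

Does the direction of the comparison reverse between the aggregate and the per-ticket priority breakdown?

No

P0: Team Alpha 407/1604 = 25.4%, Team Gamma 154/963 = 16.0% → Team Alpha
P3: Team Alpha 111/121 = 91.7%, Team Gamma 39/40 = 97.5% → Team Gamma
P1: Team Alpha 109/192 = 56.8%, Team Gamma 107/150 = 71.3% → Team Gamma
P2: Team Alpha 239/289 = 82.7%, Team Gamma 103/148 = 69.6% → Team Alpha
Overall: Team Alpha 866/2206 = 39.3%, Team Gamma 403/1301 = 31.0% → Team Alpha
Neither sweeps: Team Alpha wins 2 of 4 groups, Team Gamma wins 2. Team Alpha wins overall but not every group — no Simpson reversal.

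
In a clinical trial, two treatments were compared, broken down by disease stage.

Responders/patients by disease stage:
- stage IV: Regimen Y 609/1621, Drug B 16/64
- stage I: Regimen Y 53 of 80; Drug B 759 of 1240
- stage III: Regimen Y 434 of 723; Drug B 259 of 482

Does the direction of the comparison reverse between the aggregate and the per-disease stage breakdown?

Yes

Stage IV: Regimen Y 609/1621 = 37.6%, Drug B 16/64 = 25.0% → Regimen Y
Stage I: Regimen Y 53/80 = 66.2%, Drug B 759/1240 = 61.2% → Regimen Y
Stage III: Regimen Y 434/723 = 60.0%, Drug B 259/482 = 53.7% → Regimen Y
Overall: Regimen Y 1096/2424 = 45.2%, Drug B 1034/1786 = 57.9% → Drug B
Regimen Y wins each disease group but Drug B wins overall — the comparison reverses. Regimen Y's patients skew toward stage IV, which has a lower base rate.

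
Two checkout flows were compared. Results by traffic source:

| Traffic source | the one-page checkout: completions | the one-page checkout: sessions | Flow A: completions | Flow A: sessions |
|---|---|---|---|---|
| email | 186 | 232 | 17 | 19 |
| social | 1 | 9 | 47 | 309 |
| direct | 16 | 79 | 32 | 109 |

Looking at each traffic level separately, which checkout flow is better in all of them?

Flow A

Email: the one-page checkout 186/232 = 80.2%, Flow A 17/19 = 89.5% → Flow A
Social: the one-page checkout 1/9 = 11.1%, Flow A 47/309 = 15.2% → Flow A
Direct: the one-page checkout 16/79 = 20.3%, Flow A 32/109 = 29.4% → Flow A
Flow A has the higher rate in all 3 groups.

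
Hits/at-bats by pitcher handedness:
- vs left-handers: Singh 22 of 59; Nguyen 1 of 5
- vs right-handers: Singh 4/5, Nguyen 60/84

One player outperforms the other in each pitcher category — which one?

Vs left-handers: Singh 22/59 = 37.3%, Nguyen 1/5 = 20.0% → Singh
Vs right-handers: Singh 4/5 = 80.0%, Nguyen 60/84 = 71.4% → Singh
Singh has the higher rate in both groups.

Singh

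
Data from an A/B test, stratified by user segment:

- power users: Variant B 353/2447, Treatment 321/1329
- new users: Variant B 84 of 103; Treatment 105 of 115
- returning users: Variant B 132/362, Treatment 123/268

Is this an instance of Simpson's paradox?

Power users: Variant B 353/2447 = 14.4%, Treatment 321/1329 = 24.2% → Treatment
New users: Variant B 84/103 = 81.6%, Treatment 105/115 = 91.3% → Treatment
Returning users: Variant B 132/362 = 36.5%, Treatment 123/268 = 45.9% → Treatment
Overall: Variant B 569/2912 = 19.5%, Treatment 549/1712 = 32.1% → Treatment
Treatment wins overall and in every user group — no reversal.

No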